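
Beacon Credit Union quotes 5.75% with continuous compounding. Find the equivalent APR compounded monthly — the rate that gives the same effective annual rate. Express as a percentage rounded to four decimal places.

5.7638%

EAR under continuous compounding: e^0.0575 − 1 = 0.059185.
Solve (1 + r/12)^12 = 1.059185: r/12 = 1.059185^(1/12) − 1 = 0.004803, so r = 0.057638 = 5.7638%.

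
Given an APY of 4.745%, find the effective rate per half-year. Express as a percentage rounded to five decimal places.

The per-half-year rate i satisfies (1 + i)^2 = 1 + 0.04745.
i = 1.04745^(1/2) − 1 = 0.0234500 = 2.34500%.

2.34500%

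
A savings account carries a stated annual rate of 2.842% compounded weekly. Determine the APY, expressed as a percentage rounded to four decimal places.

2.8820%

EAR = (1 + 0.02842/52)^52 − 1.
= 1.028820 − 1 = 2.8820%.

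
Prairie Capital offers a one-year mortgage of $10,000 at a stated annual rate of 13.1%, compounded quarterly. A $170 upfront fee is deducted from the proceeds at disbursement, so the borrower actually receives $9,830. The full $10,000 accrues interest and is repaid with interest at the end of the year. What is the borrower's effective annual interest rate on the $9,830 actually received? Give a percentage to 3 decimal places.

Amount owed after one year: 10,000 × (1 + 0.131/4)^4 = 10,000 × 1.137577 = $11,375.77.
Effective rate on net proceeds: 11,375.77 / 9,830 − 1 = 0.157250 = 15.725%.

15.725%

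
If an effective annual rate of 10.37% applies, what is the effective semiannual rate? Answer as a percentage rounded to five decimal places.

5.05713%

The per-half-year rate i satisfies (1 + i)^2 = 1 + 0.1037.
i = 1.1037^(1/2) − 1 = 0.0505713 = 5.05713%.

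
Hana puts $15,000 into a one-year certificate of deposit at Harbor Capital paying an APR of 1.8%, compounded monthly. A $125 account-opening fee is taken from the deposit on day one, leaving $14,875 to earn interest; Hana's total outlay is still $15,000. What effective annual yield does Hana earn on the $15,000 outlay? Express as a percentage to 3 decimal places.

Value after one year: 14,875 × (1 + 0.018/12)^12 = 14,875 × 1.018149 = $15,144.97.
Effective yield on the $15,000 outlay: 15,144.97 / 15,000 − 1 = 0.009665 = 0.966%.

0.966%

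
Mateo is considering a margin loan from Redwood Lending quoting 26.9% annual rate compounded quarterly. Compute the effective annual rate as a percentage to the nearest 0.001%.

29.737%

EAR = (1 + 0.269/4)^4 − 1.
= (1 + 0.067250)^4 − 1 = 1.297372 − 1 = 29.737%.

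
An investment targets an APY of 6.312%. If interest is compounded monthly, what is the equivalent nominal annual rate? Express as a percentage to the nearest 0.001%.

6.136%

(1 + r/12)^12 − 1 = 0.06312, so 1 + r/12 = 1.06312^(1/12).
r/12 = 0.005114, so r = 0.061364 = 6.136%.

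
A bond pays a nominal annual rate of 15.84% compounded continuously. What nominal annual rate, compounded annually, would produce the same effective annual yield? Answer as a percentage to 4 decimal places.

EAR under continuous compounding: e^0.1584 − 1 = 0.171635.
Compounded annually, the equivalent nominal rate is the EAR itself: 17.1635%.

17.1635%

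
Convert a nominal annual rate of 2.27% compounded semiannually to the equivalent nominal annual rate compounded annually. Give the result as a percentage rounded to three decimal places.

2.283%

EAR = (1 + 0.0227/2)^2 − 1 = 0.022829.
Compounded annually, the equivalent nominal rate is the EAR itself: 2.283%.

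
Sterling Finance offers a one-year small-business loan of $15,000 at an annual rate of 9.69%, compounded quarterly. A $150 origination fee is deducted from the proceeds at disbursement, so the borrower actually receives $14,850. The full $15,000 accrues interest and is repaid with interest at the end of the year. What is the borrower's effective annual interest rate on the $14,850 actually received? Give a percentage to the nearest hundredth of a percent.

11.16%

Amount owed after one year: 15,000 × (1 + 0.0969/4)^4 = 15,000 × 1.100478 = $16,507.17.
Effective rate on net proceeds: 16,507.17 / 14,850 − 1 = 0.111594 = 11.16%.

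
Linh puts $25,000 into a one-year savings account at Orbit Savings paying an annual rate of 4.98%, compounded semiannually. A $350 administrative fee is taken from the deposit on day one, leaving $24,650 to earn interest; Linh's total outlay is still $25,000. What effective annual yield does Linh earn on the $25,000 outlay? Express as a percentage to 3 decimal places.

Value after one year: 24,650 × (1 + 0.0498/2)^2 = 24,650 × 1.050420 = $25,892.85.
Effective yield on the $25,000 outlay: 25,892.85 / 25,000 − 1 = 0.035714 = 3.571%.

3.571%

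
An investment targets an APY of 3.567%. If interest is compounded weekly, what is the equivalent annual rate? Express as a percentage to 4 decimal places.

3.5060%

(1 + r/52)^52 − 1 = 0.03567, so 1 + r/52 = 1.03567^(1/52).
r/52 = 0.000674, so r = 0.035060 = 3.5060%.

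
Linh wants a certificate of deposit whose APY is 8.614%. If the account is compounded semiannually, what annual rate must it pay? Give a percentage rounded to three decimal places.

8.436%

(1 + r/2)^2 − 1 = 0.08614, so 1 + r/2 = 1.08614^(1/2).
r/2 = 0.042180, so r = 0.084361 = 8.436%.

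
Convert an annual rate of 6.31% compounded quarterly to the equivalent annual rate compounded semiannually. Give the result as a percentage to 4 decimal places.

6.3598%

EAR = (1 + 0.0631/4)^4 − 1 = 0.064609.
Solve (1 + r/2)^2 = 1.064609: r/2 = 1.064609^(1/2) − 1 = 0.031799, so r = 0.063598 = 6.3598%.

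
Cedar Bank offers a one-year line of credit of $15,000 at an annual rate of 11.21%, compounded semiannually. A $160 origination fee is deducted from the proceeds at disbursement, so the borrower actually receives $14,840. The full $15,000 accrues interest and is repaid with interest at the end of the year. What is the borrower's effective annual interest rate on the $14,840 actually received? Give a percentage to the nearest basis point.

Amount owed after one year: 15,000 × (1 + 0.1121/2)^2 = 15,000 × 1.115242 = $16,728.62.
Effective rate on net proceeds: 16,728.62 / 14,840 − 1 = 0.127266 = 12.73%.

12.73%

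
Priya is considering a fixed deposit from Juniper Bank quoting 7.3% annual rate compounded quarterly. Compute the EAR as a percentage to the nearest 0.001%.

7.502%

EAR = (1 + 0.073/4)^4 − 1.
= 1.075023 − 1 = 7.502%.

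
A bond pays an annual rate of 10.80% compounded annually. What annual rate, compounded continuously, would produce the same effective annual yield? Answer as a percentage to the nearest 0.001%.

10.256%

Compounded annually, EAR = nominal = 0.108000.
Equivalent continuous rate: r = ln(1 + 0.108000) = 0.102557 = 10.256%.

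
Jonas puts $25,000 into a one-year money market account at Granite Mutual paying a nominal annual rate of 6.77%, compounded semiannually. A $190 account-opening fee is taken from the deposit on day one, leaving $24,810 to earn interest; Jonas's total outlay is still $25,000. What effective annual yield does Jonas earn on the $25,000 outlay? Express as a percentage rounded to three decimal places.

Value after one year: 24,810 × (1 + 0.0677/2)^2 = 24,810 × 1.068846 = $26,518.06.
Effective yield on the $25,000 outlay: 26,518.06 / 25,000 − 1 = 0.060723 = 6.072%.

6.072%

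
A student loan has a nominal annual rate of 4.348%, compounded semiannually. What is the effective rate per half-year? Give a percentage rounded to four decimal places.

With a nominal annual rate compounded semiannually, the periodic rate is the nominal rate divided by 2.
i = 0.04348 / 2 = 0.0217400 = 2.1740%.

2.1740%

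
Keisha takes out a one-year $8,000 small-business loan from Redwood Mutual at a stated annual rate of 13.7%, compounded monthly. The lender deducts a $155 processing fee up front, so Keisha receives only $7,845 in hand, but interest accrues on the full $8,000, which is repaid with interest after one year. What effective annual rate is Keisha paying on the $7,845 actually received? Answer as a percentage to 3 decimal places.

Amount owed after one year: 8,000 × (1 + 0.137/12)^12 = 8,000 × 1.145938 = $9,167.51.
Effective rate on net proceeds: 9,167.51 / 7,845 − 1 = 0.168580 = 16.858%.

16.858%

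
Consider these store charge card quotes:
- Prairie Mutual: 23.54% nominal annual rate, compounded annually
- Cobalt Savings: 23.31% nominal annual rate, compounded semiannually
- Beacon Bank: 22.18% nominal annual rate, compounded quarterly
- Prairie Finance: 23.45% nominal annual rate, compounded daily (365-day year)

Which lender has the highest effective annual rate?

Prairie Mutual: compounded annually, EAR = 23.540%
Cobalt Savings: (1 + 0.2331/2)^2 − 1 = 24.668%
Beacon Bank: (1 + 0.2218/4)^4 − 1 = 24.094%
Prairie Finance: (1 + 0.2345/365)^365 − 1 = 26.418%
The highest effective annual rate is Prairie Finance at 26.418%.

Prairie Finance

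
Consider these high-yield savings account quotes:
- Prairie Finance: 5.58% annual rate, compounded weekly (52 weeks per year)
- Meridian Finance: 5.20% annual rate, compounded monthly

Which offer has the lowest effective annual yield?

Meridian Finance

Prairie Finance: (1 + 0.0558/52)^52 − 1 = 5.735%
Meridian Finance: (1 + 0.0520/12)^12 − 1 = 5.326%
The lowest effective annual rate is Meridian Finance at 5.326%.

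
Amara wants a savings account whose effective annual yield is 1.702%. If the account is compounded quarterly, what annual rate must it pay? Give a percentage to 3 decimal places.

(1 + r/4)^4 − 1 = 0.01702, so 1 + r/4 = 1.01702^(1/4).
r/4 = 0.004228, so r = 0.016912 = 1.691%.

1.691%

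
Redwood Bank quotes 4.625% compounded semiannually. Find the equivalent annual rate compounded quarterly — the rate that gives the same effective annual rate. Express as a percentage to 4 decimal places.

4.5986%

EAR = (1 + 0.04625/2)^2 − 1 = 0.046785.
Solve (1 + r/4)^4 = 1.046785: r/4 = 1.046785^(1/4) − 1 = 0.011496, so r = 0.045986 = 4.5986%.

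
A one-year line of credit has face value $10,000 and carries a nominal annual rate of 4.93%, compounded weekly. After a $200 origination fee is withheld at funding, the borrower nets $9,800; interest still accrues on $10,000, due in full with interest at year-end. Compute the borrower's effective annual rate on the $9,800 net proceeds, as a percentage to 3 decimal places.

Amount owed after one year: 10,000 × (1 + 0.0493/52)^52 = 10,000 × 1.050511 = $10,505.11.
Effective rate on net proceeds: 10,505.11 / 9,800 − 1 = 0.071950 = 7.195%.

7.195%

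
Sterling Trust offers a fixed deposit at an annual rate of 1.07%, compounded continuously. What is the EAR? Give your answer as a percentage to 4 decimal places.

With continuous compounding, EAR = e^0.0107 − 1.
e^0.0107 = 1.010757, so EAR = 0.010757 = 1.0757%.

1.0757%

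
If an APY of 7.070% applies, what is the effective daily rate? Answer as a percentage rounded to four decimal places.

0.0187%

The per-day rate i satisfies (1 + i)^365 = 1 + 0.07070.
i = 1.07070^(1/365) − 1 = 0.0001872 = 0.0187%.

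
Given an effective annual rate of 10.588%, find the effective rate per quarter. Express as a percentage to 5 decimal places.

2.54795%

The per-quarter rate i satisfies (1 + i)^4 = 1 + 0.10588.
i = 1.10588^(1/4) − 1 = 0.0254795 = 2.54795%.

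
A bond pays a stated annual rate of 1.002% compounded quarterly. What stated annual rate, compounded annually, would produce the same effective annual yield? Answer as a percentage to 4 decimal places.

1.0058%

EAR = (1 + 0.01002/4)^4 − 1 = 0.010058.
Compounded annually, the equivalent nominal rate is the EAR itself: 1.0058%.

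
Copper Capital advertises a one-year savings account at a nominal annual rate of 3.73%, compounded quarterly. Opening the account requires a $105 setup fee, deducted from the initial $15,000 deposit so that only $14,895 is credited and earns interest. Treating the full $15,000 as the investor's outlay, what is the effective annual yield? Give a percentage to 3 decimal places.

Value after one year: 14,895 × (1 + 0.0373/4)^4 = 14,895 × 1.037825 = $15,458.40.
Effective yield on the $15,000 outlay: 15,458.40 / 15,000 − 1 = 0.030560 = 3.056%.

3.056%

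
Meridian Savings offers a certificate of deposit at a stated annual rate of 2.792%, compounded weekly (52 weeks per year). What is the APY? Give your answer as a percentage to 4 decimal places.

2.8306%

EAR = (1 + 0.02792/52)^52 − 1.
= 1.028306 − 1 = 2.8306%.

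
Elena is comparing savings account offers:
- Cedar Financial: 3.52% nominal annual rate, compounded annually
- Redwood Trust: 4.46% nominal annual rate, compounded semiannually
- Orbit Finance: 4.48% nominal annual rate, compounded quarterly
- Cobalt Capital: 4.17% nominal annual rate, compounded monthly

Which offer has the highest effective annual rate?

Cedar Financial: compounded annually, EAR = 3.520%
Redwood Trust: (1 + 0.0446/2)^2 − 1 = 4.510%
Orbit Finance: (1 + 0.0448/4)^4 − 1 = 4.556%
Cobalt Capital: (1 + 0.0417/12)^12 − 1 = 4.251%
The highest effective annual rate is Orbit Finance at 4.556%.

Orbit Finance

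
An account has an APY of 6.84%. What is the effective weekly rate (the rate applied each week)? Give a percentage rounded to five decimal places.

0.12732%

The per-week rate i satisfies (1 + i)^52 = 1 + 0.0684.
i = 1.0684^(1/52) − 1 = 0.0012732 = 0.12732%.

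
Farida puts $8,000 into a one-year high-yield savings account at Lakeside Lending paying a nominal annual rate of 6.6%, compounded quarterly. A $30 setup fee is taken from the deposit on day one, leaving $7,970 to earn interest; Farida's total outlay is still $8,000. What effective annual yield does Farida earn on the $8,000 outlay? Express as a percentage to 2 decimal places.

Value after one year: 7,970 × (1 + 0.066/4)^4 = 7,970 × 1.067652 = $8,509.18.
Effective yield on the $8,000 outlay: 8,509.18 / 8,000 − 1 = 0.063648 = 6.36%.

6.36%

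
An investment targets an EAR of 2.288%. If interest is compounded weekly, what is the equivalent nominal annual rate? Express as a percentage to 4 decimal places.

(1 + r/52)^52 − 1 = 0.02288, so 1 + r/52 = 1.02288^(1/52).
r/52 = 0.000435, so r = 0.022627 = 2.2627%.

2.2627%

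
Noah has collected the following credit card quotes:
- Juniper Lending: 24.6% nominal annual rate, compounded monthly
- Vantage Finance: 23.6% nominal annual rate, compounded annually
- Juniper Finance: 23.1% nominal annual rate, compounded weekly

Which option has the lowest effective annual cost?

Juniper Lending: (1 + 0.246/12)^12 − 1 = 27.572%
Vantage Finance: compounded annually, EAR = 23.600%
Juniper Finance: (1 + 0.231/52)^52 − 1 = 25.921%
The lowest effective annual rate is Vantage Finance at 23.600%.

Vantage Finance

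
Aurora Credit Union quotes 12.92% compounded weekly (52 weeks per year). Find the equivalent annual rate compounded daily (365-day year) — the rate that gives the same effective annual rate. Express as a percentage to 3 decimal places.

12.906%

EAR = (1 + 0.1292/52)^52 − 1 = 0.137735.
Solve (1 + r/365)^365 = 1.137735: r/365 = 1.137735^(1/365) − 1 = 0.000354, so r = 0.129063 = 12.906%.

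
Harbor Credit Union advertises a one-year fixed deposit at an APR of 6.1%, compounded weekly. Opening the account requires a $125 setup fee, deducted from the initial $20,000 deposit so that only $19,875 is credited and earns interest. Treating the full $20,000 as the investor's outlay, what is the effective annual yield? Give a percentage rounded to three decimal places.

Value after one year: 19,875 × (1 + 0.061/52)^52 = 19,875 × 1.062861 = $21,124.36.
Effective yield on the $20,000 outlay: 21,124.36 / 20,000 − 1 = 0.056218 = 5.622%.

5.622%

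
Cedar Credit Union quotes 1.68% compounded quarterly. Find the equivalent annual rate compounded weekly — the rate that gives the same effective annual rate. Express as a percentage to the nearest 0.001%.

EAR = (1 + 0.0168/4)^4 − 1 = 0.016906.
Solve (1 + r/52)^52 = 1.016906: r/52 = 1.016906^(1/52) − 1 = 0.000322, so r = 0.016768 = 1.677%.

1.677%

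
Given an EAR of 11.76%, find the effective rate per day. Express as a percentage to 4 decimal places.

0.0305%

The per-day rate i satisfies (1 + i)^365 = 1 + 0.1176.
i = 1.1176^(1/365) − 1 = 0.0003047 = 0.0305%.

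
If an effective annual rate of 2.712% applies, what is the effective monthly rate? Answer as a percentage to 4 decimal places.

The per-month rate i satisfies (1 + i)^12 = 1 + 0.02712.
i = 1.02712^(1/12) − 1 = 0.0022324 = 0.2232%.

0.2232%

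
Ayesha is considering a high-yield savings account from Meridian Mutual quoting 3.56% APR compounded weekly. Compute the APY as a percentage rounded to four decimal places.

3.6229%

EAR = (1 + 0.0356/52)^52 − 1.
= (1 + 0.000685)^52 − 1 = 1.036229 − 1 = 3.6229%.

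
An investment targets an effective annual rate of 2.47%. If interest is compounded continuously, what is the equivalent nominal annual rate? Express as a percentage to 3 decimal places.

2.440%

Continuous: nominal r satisfies e^r − 1 = 0.0247.
r = ln(1 + 0.0247) = ln(1.0247) = 0.024400 = 2.440%.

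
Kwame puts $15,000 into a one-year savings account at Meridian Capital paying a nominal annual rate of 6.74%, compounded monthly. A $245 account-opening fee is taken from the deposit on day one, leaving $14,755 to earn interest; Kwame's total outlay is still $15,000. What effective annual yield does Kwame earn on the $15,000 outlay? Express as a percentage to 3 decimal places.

Value after one year: 14,755 × (1 + 0.0674/12)^12 = 14,755 × 1.069522 = $15,780.79.
Effective yield on the $15,000 outlay: 15,780.79 / 15,000 − 1 = 0.052053 = 5.205%.

5.205%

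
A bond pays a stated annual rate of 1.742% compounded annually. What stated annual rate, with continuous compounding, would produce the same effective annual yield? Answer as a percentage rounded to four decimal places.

Compounded annually, EAR = nominal = 0.017420.
Equivalent continuous rate: r = ln(1 + 0.017420) = 0.017270 = 1.7270%.

1.7270%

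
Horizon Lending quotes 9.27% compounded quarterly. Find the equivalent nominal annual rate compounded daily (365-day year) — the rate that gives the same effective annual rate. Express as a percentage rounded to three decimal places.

9.165%

EAR = (1 + 0.0927/4)^4 − 1 = 0.095973.
Solve (1 + r/365)^365 = 1.095973: r/365 = 1.095973^(1/365) − 1 = 0.000251, so r = 0.091654 = 9.165%.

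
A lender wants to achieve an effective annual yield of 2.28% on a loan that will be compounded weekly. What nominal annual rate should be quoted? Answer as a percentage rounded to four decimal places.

(1 + r/52)^52 − 1 = 0.0228, so 1 + r/52 = 1.0228^(1/52).
r/52 = 0.000434, so r = 0.022549 = 2.2549%.

2.2549%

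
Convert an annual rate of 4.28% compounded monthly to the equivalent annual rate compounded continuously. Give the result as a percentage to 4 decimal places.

4.2724%

EAR = (1 + 0.0428/12)^12 − 1 = 0.043650.
Equivalent continuous rate: r = ln(1 + 0.043650) = 0.042724 = 4.2724%.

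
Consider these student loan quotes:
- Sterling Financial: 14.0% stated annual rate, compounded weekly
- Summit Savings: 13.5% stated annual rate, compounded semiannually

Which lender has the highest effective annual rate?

Sterling Financial: (1 + 0.140/52)^52 − 1 = 15.006%
Summit Savings: (1 + 0.135/2)^2 − 1 = 13.956%
The highest effective annual rate is Sterling Financial at 15.006%.

Sterling Financial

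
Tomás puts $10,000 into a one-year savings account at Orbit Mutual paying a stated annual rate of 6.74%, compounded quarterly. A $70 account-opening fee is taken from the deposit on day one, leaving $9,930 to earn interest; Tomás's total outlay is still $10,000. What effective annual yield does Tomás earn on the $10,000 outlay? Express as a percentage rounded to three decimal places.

6.164%

Value after one year: 9,930 × (1 + 0.0674/4)^4 = 9,930 × 1.069123 = $10,616.39.
Effective yield on the $10,000 outlay: 10,616.39 / 10,000 − 1 = 0.061639 = 6.164%.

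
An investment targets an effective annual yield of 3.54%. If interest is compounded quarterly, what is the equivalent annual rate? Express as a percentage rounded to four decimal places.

3.4940%

(1 + r/4)^4 − 1 = 0.0354, so 1 + r/4 = 1.0354^(1/4).
r/4 = 0.008735, so r = 0.034940 = 3.4940%.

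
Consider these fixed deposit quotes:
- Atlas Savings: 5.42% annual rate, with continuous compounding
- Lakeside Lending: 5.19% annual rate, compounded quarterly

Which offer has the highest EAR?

Atlas Savings

Atlas Savings: e^0.0542 − 1 = 5.570%
Lakeside Lending: (1 + 0.0519/4)^4 − 1 = 5.292%
The highest effective annual rate is Atlas Savings at 5.570%.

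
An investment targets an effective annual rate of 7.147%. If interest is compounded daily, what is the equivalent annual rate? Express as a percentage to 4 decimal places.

(1 + r/365)^365 − 1 = 0.07147, so 1 + r/365 = 1.07147^(1/365).
r/365 = 0.000189, so r = 0.069038 = 6.9038%.

6.9038%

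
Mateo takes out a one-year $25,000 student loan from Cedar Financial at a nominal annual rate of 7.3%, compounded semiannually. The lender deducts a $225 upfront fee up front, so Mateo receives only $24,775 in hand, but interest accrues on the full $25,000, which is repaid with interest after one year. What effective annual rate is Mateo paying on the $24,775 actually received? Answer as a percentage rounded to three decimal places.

Amount owed after one year: 25,000 × (1 + 0.073/2)^2 = 25,000 × 1.074332 = $26,858.31.
Effective rate on net proceeds: 26,858.31 / 24,775 − 1 = 0.084089 = 8.409%.

8.409%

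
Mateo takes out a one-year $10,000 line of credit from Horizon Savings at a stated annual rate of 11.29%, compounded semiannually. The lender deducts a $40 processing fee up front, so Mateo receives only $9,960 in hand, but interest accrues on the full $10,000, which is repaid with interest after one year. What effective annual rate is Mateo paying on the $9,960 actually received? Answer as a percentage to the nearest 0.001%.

12.057%

Amount owed after one year: 10,000 × (1 + 0.1129/2)^2 = 10,000 × 1.116087 = $11,160.87.
Effective rate on net proceeds: 11,160.87 / 9,960 − 1 = 0.120569 = 12.057%.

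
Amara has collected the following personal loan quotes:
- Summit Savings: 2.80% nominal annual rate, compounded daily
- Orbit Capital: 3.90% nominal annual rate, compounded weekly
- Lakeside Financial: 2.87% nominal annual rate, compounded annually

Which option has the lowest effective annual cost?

Summit Savings: (1 + 0.0280/365)^365 − 1 = 2.839%
Orbit Capital: (1 + 0.0390/52)^52 − 1 = 3.976%
Lakeside Financial: compounded annually, EAR = 2.870%
The lowest effective annual rate is Summit Savings at 2.839%.

Summit Savings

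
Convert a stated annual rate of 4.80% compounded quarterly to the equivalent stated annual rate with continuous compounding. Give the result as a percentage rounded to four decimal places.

4.7714%

EAR = (1 + 0.0480/4)^4 − 1 = 0.048871.
Equivalent continuous rate: r = ln(1 + 0.048871) = 0.047714 = 4.7714%.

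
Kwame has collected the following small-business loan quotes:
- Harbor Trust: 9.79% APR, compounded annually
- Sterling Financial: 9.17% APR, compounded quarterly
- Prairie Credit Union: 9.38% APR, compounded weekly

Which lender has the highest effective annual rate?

Harbor Trust: compounded annually, EAR = 9.790%
Sterling Financial: (1 + 0.0917/4)^4 − 1 = 9.490%
Prairie Credit Union: (1 + 0.0938/52)^52 − 1 = 9.825%
The highest effective annual rate is Prairie Credit Union at 9.825%.

Prairie Credit Union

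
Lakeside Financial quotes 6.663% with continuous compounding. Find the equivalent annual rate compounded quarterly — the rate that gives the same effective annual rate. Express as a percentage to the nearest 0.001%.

EAR under continuous compounding: e^0.06663 − 1 = 0.068900.
Solve (1 + r/4)^4 = 1.068900: r/4 = 1.068900^(1/4) − 1 = 0.016797, so r = 0.067188 = 6.719%.

6.719%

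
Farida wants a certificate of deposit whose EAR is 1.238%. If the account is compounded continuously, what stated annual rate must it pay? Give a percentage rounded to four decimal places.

1.2304%

Continuous: nominal r satisfies e^r − 1 = 0.01238.
r = ln(1 + 0.01238) = ln(1.01238) = 0.012304 = 1.2304%.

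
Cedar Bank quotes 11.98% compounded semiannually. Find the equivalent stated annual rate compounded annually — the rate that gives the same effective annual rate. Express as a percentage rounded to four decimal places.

12.3388%

EAR = (1 + 0.1198/2)^2 − 1 = 0.123388.
Compounded annually, the equivalent nominal rate is the EAR itself: 12.3388%.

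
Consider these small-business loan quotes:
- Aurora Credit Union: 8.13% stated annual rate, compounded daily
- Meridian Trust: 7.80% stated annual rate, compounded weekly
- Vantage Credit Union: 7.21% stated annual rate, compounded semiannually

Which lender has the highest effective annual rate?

Aurora Credit Union: (1 + 0.0813/365)^365 − 1 = 8.469%
Meridian Trust: (1 + 0.0780/52)^52 − 1 = 8.106%
Vantage Credit Union: (1 + 0.0721/2)^2 − 1 = 7.340%
The highest effective annual rate is Aurora Credit Union at 8.469%.

Aurora Credit Union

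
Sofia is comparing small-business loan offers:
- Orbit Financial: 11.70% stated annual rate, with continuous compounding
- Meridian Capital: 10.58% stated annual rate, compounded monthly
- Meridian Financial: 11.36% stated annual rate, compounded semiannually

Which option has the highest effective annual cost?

Orbit Financial: e^0.1170 − 1 = 12.412%
Meridian Capital: (1 + 0.1058/12)^12 − 1 = 11.108%
Meridian Financial: (1 + 0.1136/2)^2 − 1 = 11.683%
The highest effective annual rate is Orbit Financial at 12.412%.

Orbit Financial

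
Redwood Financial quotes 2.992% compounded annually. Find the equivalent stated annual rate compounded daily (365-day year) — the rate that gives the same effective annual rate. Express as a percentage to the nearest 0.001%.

Compounded annually, EAR = nominal = 0.029920.
Solve (1 + r/365)^365 = 1.029920: r/365 = 1.029920^(1/365) − 1 = 0.000081, so r = 0.029482 = 2.948%.

2.948%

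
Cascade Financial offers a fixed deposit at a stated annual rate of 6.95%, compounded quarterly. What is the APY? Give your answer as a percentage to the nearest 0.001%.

7.133%

EAR = (1 + 0.0695/4)^4 − 1.
= (1 + 0.017375)^4 − 1 = 1.071332 − 1 = 7.133%.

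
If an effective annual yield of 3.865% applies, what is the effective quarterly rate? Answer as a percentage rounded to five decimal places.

0.95255%

The per-quarter rate i satisfies (1 + i)^4 = 1 + 0.03865.
i = 1.03865^(1/4) − 1 = 0.0095255 = 0.95255%.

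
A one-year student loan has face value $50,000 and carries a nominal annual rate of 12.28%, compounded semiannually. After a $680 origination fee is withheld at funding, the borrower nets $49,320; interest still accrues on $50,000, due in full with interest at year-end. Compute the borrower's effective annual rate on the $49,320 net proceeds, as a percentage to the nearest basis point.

14.21%

Amount owed after one year: 50,000 × (1 + 0.1228/2)^2 = 50,000 × 1.126570 = $56,328.50.
Effective rate on net proceeds: 56,328.50 / 49,320 − 1 = 0.142103 = 14.21%.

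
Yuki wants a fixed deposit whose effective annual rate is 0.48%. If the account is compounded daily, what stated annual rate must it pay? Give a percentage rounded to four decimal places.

0.4789%

(1 + r/365)^365 − 1 = 0.0048, so 1 + r/365 = 1.0048^(1/365).
r/365 = 0.000013, so r = 0.004789 = 0.4789%.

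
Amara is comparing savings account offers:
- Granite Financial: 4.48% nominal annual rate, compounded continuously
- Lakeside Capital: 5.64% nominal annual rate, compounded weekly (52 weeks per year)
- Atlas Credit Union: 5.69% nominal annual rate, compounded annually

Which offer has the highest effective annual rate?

Lakeside Capital

Granite Financial: e^0.0448 − 1 = 4.582%
Lakeside Capital: (1 + 0.0564/52)^52 − 1 = 5.799%
Atlas Credit Union: compounded annually, EAR = 5.690%
The highest effective annual rate is Lakeside Capital at 5.799%.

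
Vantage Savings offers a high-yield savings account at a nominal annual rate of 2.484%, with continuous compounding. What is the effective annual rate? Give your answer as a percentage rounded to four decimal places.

2.5151%

With continuous compounding, EAR = e^0.02484 − 1.
e^0.02484 = 1.025151, so EAR = 0.025151 = 2.5151%.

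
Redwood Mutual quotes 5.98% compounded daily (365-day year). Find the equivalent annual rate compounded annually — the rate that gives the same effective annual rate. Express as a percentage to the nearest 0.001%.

EAR = (1 + 0.0598/365)^365 − 1 = 0.061619.
Compounded annually, the equivalent nominal rate is the EAR itself: 6.162%.

6.162%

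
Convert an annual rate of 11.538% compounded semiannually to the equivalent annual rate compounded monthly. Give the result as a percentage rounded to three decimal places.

11.270%

EAR = (1 + 0.11538/2)^2 − 1 = 0.118708.
Solve (1 + r/12)^12 = 1.118708: r/12 = 1.118708^(1/12) − 1 = 0.009392, so r = 0.112701 = 11.270%.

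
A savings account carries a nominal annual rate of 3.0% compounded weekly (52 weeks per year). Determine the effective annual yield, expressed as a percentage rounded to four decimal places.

EAR = (1 + 0.030/52)^52 − 1.
= 1.030446 − 1 = 3.0446%.

3.0446%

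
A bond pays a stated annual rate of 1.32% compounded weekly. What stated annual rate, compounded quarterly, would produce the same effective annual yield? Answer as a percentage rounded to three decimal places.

1.322%

EAR = (1 + 0.0132/52)^52 − 1 = 0.013286.
Solve (1 + r/4)^4 = 1.013286: r/4 = 1.013286^(1/4) − 1 = 0.003305, so r = 0.013220 = 1.322%.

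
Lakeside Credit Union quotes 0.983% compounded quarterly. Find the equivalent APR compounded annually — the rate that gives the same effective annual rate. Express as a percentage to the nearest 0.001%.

0.987%

EAR = (1 + 0.00983/4)^4 − 1 = 0.009866.
Compounded annually, the equivalent nominal rate is the EAR itself: 0.987%.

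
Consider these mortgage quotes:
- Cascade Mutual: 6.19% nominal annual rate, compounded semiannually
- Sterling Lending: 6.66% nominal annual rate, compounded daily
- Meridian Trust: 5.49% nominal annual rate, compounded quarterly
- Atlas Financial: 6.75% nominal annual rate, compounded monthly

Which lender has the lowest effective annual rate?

Cascade Mutual: (1 + 0.0619/2)^2 − 1 = 6.286%
Sterling Lending: (1 + 0.0666/365)^365 − 1 = 6.886%
Meridian Trust: (1 + 0.0549/4)^4 − 1 = 5.604%
Atlas Financial: (1 + 0.0675/12)^12 − 1 = 6.963%
The lowest effective annual rate is Meridian Trust at 5.604%.

Meridian Trust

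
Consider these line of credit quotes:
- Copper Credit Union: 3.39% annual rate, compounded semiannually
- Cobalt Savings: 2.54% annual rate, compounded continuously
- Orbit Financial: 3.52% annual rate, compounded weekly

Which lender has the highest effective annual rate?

Orbit Financial

Copper Credit Union: (1 + 0.0339/2)^2 − 1 = 3.419%
Cobalt Savings: e^0.0254 − 1 = 2.573%
Orbit Financial: (1 + 0.0352/52)^52 − 1 = 3.581%
The highest effective annual rate is Orbit Financial at 3.581%.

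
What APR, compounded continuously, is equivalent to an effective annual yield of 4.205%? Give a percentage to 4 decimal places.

Continuous: nominal r satisfies e^r − 1 = 0.04205.
r = ln(1 + 0.04205) = ln(1.04205) = 0.041190 = 4.1190%.

4.1190%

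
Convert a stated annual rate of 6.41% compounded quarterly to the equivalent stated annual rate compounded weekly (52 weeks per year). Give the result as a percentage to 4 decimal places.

6.3631%

EAR = (1 + 0.0641/4)^4 − 1 = 0.065657.
Solve (1 + r/52)^52 = 1.065657: r/52 = 1.065657^(1/52) − 1 = 0.001224, so r = 0.063631 = 6.3631%.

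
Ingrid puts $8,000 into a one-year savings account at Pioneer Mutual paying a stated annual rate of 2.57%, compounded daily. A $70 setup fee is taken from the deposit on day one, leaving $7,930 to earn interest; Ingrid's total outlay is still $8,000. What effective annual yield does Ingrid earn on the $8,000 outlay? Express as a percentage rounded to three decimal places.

1.705%

Value after one year: 7,930 × (1 + 0.0257/365)^365 = 7,930 × 1.026032 = $8,136.44.
Effective yield on the $8,000 outlay: 8,136.44 / 8,000 − 1 = 0.017054 = 1.705%.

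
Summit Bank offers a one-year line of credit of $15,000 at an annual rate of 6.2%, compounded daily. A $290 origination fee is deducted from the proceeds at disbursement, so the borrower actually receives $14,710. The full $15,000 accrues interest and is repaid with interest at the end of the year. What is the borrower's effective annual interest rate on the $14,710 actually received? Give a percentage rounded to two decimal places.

8.49%

Amount owed after one year: 15,000 × (1 + 0.062/365)^365 = 15,000 × 1.063957 = $15,959.35.
Effective rate on net proceeds: 15,959.35 / 14,710 − 1 = 0.084932 = 8.49%.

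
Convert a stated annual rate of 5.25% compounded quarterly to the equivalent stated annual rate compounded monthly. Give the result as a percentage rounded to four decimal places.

5.2272%

EAR = (1 + 0.0525/4)^4 − 1 = 0.053543.
Solve (1 + r/12)^12 = 1.053543: r/12 = 1.053543^(1/12) − 1 = 0.004356, so r = 0.052272 = 5.2272%.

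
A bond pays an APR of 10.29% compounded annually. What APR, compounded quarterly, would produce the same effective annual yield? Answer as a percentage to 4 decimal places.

9.9152%

Compounded annually, EAR = nominal = 0.102900.
Solve (1 + r/4)^4 = 1.102900: r/4 = 1.102900^(1/4) − 1 = 0.024788, so r = 0.099152 = 9.9152%.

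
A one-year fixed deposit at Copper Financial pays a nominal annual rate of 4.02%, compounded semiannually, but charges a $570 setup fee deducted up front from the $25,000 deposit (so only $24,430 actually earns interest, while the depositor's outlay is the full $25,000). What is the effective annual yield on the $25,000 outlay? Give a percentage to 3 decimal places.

Value after one year: 24,430 × (1 + 0.0402/2)^2 = 24,430 × 1.040604 = $25,421.96.
Effective yield on the $25,000 outlay: 25,421.96 / 25,000 − 1 = 0.016878 = 1.688%.

1.688%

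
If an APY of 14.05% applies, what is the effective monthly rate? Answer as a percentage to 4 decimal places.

1.1016%

The per-month rate i satisfies (1 + i)^12 = 1 + 0.1405.
i = 1.1405^(1/12) − 1 = 0.0110158 = 1.1016%.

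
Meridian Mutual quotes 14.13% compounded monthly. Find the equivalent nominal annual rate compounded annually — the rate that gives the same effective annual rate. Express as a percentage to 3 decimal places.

EAR = (1 + 0.1413/12)^12 − 1 = 0.150820.
Compounded annually, the equivalent nominal rate is the EAR itself: 15.082%.

15.082%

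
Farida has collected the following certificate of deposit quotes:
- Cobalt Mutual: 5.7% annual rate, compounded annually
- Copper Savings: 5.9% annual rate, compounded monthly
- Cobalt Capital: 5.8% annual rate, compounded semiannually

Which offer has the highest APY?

Copper Savings

Cobalt Mutual: compounded annually, EAR = 5.700%
Copper Savings: (1 + 0.059/12)^12 − 1 = 6.062%
Cobalt Capital: (1 + 0.058/2)^2 − 1 = 5.884%
The highest effective annual rate is Copper Savings at 6.062%.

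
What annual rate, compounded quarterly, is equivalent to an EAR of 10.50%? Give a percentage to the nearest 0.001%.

10.110%

(1 + r/4)^4 − 1 = 0.1050, so 1 + r/4 = 1.1050^(1/4).
r/4 = 0.025275, so r = 0.101102 = 10.110%.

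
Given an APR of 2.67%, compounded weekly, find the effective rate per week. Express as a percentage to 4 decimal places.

0.0513%

With a nominal annual rate compounded weekly, the periodic rate is the nominal rate divided by 52.
i = 0.0267 / 52 = 0.0005135 = 0.0513%.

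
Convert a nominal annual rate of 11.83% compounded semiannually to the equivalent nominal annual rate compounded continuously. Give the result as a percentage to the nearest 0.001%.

11.493%

EAR = (1 + 0.1183/2)^2 − 1 = 0.121799.
Equivalent continuous rate: r = ln(1 + 0.121799) = 0.114933 = 11.493%.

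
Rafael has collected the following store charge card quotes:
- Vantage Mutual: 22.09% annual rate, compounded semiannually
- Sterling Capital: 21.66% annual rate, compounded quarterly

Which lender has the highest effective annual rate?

Sterling Capital

Vantage Mutual: (1 + 0.2209/2)^2 − 1 = 23.310%
Sterling Capital: (1 + 0.2166/4)^4 − 1 = 23.484%
The highest effective annual rate is Sterling Capital at 23.484%.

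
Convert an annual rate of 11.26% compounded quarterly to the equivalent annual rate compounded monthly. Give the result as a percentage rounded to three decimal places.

EAR = (1 + 0.1126/4)^4 − 1 = 0.117444.
Solve (1 + r/12)^12 = 1.117444: r/12 = 1.117444^(1/12) − 1 = 0.009297, so r = 0.111560 = 11.156%.

11.156%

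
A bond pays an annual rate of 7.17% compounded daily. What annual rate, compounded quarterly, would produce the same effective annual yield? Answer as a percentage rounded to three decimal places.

EAR = (1 + 0.0717/365)^365 − 1 = 0.074325.
Solve (1 + r/4)^4 = 1.074325: r/4 = 1.074325^(1/4) − 1 = 0.018085, so r = 0.072339 = 7.234%.

7.234%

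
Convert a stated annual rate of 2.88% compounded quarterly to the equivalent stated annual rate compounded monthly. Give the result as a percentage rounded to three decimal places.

EAR = (1 + 0.0288/4)^4 − 1 = 0.029113.
Solve (1 + r/12)^12 = 1.029113: r/12 = 1.029113^(1/12) − 1 = 0.002394, so r = 0.028731 = 2.873%.

2.873%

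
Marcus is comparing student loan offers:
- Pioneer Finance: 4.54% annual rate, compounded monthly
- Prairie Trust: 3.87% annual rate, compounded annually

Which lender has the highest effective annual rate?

Pioneer Finance

Pioneer Finance: (1 + 0.0454/12)^12 − 1 = 4.636%
Prairie Trust: compounded annually, EAR = 3.870%
The highest effective annual rate is Pioneer Finance at 4.636%.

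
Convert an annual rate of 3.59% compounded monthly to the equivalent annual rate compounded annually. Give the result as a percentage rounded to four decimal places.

3.6497%

EAR = (1 + 0.0359/12)^12 − 1 = 0.036497.
Compounded annually, the equivalent nominal rate is the EAR itself: 3.6497%.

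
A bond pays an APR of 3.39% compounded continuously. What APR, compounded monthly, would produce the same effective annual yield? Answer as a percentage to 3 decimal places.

3.395%

EAR under continuous compounding: e^0.0339 − 1 = 0.034481.
Solve (1 + r/12)^12 = 1.034481: r/12 = 1.034481^(1/12) − 1 = 0.002829, so r = 0.033948 = 3.395%.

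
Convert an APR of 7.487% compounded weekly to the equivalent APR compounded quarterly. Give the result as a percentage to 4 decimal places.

EAR = (1 + 0.07487/52)^52 − 1 = 0.077686.
Solve (1 + r/4)^4 = 1.077686: r/4 = 1.077686^(1/4) − 1 = 0.018880, so r = 0.075520 = 7.5520%.

7.5520%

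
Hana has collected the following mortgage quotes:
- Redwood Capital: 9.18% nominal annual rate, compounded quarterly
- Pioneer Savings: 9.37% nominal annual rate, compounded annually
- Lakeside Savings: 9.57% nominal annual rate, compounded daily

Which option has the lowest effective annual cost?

Redwood Capital: (1 + 0.0918/4)^4 − 1 = 9.501%
Pioneer Savings: compounded annually, EAR = 9.370%
Lakeside Savings: (1 + 0.0957/365)^365 − 1 = 10.042%
The lowest effective annual rate is Pioneer Savings at 9.370%.

Pioneer Savings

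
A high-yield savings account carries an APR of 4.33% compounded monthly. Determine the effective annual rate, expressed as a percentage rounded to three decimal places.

EAR = (1 + 0.0433/12)^12 − 1.
= (1 + 0.003608)^12 − 1 = 1.044170 − 1 = 4.417%.

4.417%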